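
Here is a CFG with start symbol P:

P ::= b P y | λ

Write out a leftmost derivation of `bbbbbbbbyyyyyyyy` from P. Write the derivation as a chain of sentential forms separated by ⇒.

P ⇒ bPy   [P ::= b P y]
bPy ⇒ bbPyy   [P ::= b P y]
bbPyy ⇒ bbbPyyy   [P ::= b P y]
bbbPyyy ⇒ bbbbPyyyy   [P ::= b P y]
bbbbPyyyy ⇒ bbbbbPyyyyy   [P ::= b P y]
bbbbbPyyyyy ⇒ bbbbbbPyyyyyy   [P ::= b P y]
bbbbbbPyyyyyy ⇒ bbbbbbbPyyyyyyy   [P ::= b P y]
bbbbbbbPyyyyyyy ⇒ bbbbbbbbPyyyyyyyy   [P ::= b P y]
bbbbbbbbPyyyyyyyy ⇒ bbbbbbbbyyyyyyyy   [P ::= λ]

P⇒bPy⇒bbPyy⇒bbbPyyy⇒bbbbPyyyy⇒bbbbbPyyyyy⇒bbbbbbPyyyyyy⇒bbbbbbbPyyyyyyy⇒bbbbbbbbPyyyyyyyy⇒bbbbbbbbyyyyyyyy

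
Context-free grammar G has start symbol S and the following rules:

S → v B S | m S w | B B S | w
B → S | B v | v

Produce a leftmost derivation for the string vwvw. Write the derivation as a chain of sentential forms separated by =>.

S=>vBS=>vBvS=>vSvS=>vwvS=>vwvw

S => vBS   [S → v B S]
vBS => vBvS   [B → B v]
vBvS => vSvS   [B → S]
vSvS => vwvS   [S → w]
vwvS => vwvw   [S → w]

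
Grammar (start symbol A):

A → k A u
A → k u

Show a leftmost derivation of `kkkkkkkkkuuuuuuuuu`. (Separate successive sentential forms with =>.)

A => kAu   [A → k A u]
kAu => kkAuu   [A → k A u]
kkAuu => kkkAuuu   [A → k A u]
kkkAuuu => kkkkAuuuu   [A → k A u]
kkkkAuuuu => kkkkkAuuuuu   [A → k A u]
kkkkkAuuuuu => kkkkkkAuuuuuu   [A → k A u]
kkkkkkAuuuuuu => kkkkkkkAuuuuuuu   [A → k A u]
kkkkkkkAuuuuuuu => kkkkkkkkAuuuuuuuu   [A → k A u]
kkkkkkkkAuuuuuuuu => kkkkkkkkkuuuuuuuuu   [A → k u]

A => kAu => kkAuu => kkkAuuu => kkkkAuuuu => kkkkkAuuuuu => kkkkkkAuuuuuu => kkkkkkkAuuuuuuu => kkkkkkkkAuuuuuuuu => kkkkkkkkkuuuuuuuuu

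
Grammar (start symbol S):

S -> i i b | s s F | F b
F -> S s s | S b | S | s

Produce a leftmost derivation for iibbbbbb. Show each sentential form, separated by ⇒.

S ⇒ Fb   [S -> F b]
Fb ⇒ Sbb   [F -> S b]
Sbb ⇒ Fbbb   [S -> F b]
Fbbb ⇒ Sbbbb   [F -> S b]
Sbbbb ⇒ Fbbbbb   [S -> F b]
Fbbbbb ⇒ Sbbbbb   [F -> S]
Sbbbbb ⇒ iibbbbbb   [S -> i i b]

S ⇒ Fb ⇒ Sbb ⇒ Fbbb ⇒ Sbbbb ⇒ Fbbbbb ⇒ Sbbbbb ⇒ iibbbbbb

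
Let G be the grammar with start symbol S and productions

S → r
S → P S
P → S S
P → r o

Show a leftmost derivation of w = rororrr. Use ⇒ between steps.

S ⇒ PS ⇒ roS ⇒ roPS ⇒ roSSS ⇒ roPSSS ⇒ roroSSS ⇒ rororSS ⇒ rororrS ⇒ rororrr

S ⇒ PS   [S → P S]
PS ⇒ roS   [P → r o]
roS ⇒ roPS   [S → P S]
roPS ⇒ roSSS   [P → S S]
roSSS ⇒ roPSSS   [S → P S]
roPSSS ⇒ roroSSS   [P → r o]
roroSSS ⇒ rororSS   [S → r]
rororSS ⇒ rororrS   [S → r]
rororrS ⇒ rororrr   [S → r]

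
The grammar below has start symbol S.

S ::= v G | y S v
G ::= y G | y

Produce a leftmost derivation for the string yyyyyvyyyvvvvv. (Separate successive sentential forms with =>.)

S => ySv => yySvv => yyySvvv => yyyySvvvv => yyyyySvvvvv => yyyyyvGvvvvv => yyyyyvyGvvvvv => yyyyyvyyGvvvvv => yyyyyvyyyvvvvv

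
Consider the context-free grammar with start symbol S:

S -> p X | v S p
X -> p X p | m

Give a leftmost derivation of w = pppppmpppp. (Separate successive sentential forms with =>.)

S=>pX=>ppXp=>pppXpp=>ppppXppp=>pppppXpppp=>pppppmpppp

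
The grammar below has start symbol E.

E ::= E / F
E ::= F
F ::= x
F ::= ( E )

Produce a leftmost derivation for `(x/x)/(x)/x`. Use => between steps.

E => E/F => E/F/F => F/F/F => (E)/F/F => (E/F)/F/F => (F/F)/F/F => (x/F)/F/F => (x/x)/F/F => (x/x)/(E)/F => (x/x)/(F)/F => (x/x)/(x)/F => (x/x)/(x)/x

E => E/F   [E ::= E / F]
E/F => E/F/F   [E ::= E / F]
E/F/F => F/F/F   [E ::= F]
F/F/F => (E)/F/F   [F ::= ( E )]
(E)/F/F => (E/F)/F/F   [E ::= E / F]
(E/F)/F/F => (F/F)/F/F   [E ::= F]
(F/F)/F/F => (x/F)/F/F   [F ::= x]
(x/F)/F/F => (x/x)/F/F   [F ::= x]
(x/x)/F/F => (x/x)/(E)/F   [F ::= ( E )]
(x/x)/(E)/F => (x/x)/(F)/F   [E ::= F]
(x/x)/(F)/F => (x/x)/(x)/F   [F ::= x]
(x/x)/(x)/F => (x/x)/(x)/x   [F ::= x]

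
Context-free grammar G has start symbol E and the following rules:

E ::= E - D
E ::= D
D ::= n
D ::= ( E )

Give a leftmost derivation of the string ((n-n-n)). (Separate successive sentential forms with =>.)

E => D => (E) => (D) => ((E)) => ((E-D)) => ((E-D-D)) => ((D-D-D)) => ((n-D-D)) => ((n-n-D)) => ((n-n-n))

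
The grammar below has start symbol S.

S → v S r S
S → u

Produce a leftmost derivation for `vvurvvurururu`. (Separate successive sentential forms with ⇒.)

S ⇒ vSrS ⇒ vvSrSrS ⇒ vvurSrS ⇒ vvurvSrSrS ⇒ vvurvvSrSrSrS ⇒ vvurvvurSrSrS ⇒ vvurvvururSrS ⇒ vvurvvurururS ⇒ vvurvvurururu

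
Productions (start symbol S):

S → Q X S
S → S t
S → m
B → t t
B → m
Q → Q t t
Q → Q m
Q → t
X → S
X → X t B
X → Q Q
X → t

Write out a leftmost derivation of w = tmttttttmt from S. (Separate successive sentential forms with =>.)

S=>St=>QXSt=>QttXSt=>QttttXSt=>QmttttXSt=>tmttttXSt=>tmttttQQSt=>tmtttttQSt=>tmttttttSt=>tmttttttmt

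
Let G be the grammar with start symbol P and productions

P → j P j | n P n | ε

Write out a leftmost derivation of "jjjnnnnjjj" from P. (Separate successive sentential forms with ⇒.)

P ⇒ jPj   [P → j P j]
jPj ⇒ jjPjj   [P → j P j]
jjPjj ⇒ jjjPjjj   [P → j P j]
jjjPjjj ⇒ jjjnPnjjj   [P → n P n]
jjjnPnjjj ⇒ jjjnnPnnjjj   [P → n P n]
jjjnnPnnjjj ⇒ jjjnnnnjjj   [P → ε]

P ⇒ jPj ⇒ jjPjj ⇒ jjjPjjj ⇒ jjjnPnjjj ⇒ jjjnnPnnjjj ⇒ jjjnnnnjjj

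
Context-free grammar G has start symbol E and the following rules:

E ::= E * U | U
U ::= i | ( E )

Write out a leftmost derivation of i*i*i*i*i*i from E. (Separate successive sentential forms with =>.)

E=>E*U=>E*U*U=>E*U*U*U=>E*U*U*U*U=>E*U*U*U*U*U=>U*U*U*U*U*U=>i*U*U*U*U*U=>i*i*U*U*U*U=>i*i*i*U*U*U=>i*i*i*i*U*U=>i*i*i*i*i*U=>i*i*i*i*i*i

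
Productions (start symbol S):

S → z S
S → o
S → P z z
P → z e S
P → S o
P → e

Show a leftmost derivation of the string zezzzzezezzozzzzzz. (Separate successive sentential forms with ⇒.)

S⇒Pzz⇒zeSzz⇒zezSzz⇒zezzSzz⇒zezzzSzz⇒zezzzPzzzz⇒zezzzzeSzzzz⇒zezzzzezSzzzz⇒zezzzzezPzzzzzz⇒zezzzzezSozzzzzz⇒zezzzzezPzzozzzzzz⇒zezzzzezezzozzzzzz

S ⇒ Pzz   [S → P z z]
Pzz ⇒ zeSzz   [P → z e S]
zeSzz ⇒ zezSzz   [S → z S]
zezSzz ⇒ zezzSzz   [S → z S]
zezzSzz ⇒ zezzzSzz   [S → z S]
zezzzSzz ⇒ zezzzPzzzz   [S → P z z]
zezzzPzzzz ⇒ zezzzzeSzzzz   [P → z e S]
zezzzzeSzzzz ⇒ zezzzzezSzzzz   [S → z S]
zezzzzezSzzzz ⇒ zezzzzezPzzzzzz   [S → P z z]
zezzzzezPzzzzzz ⇒ zezzzzezSozzzzzz   [P → S o]
zezzzzezSozzzzzz ⇒ zezzzzezPzzozzzzzz   [S → P z z]
zezzzzezPzzozzzzzz ⇒ zezzzzezezzozzzzzz   [P → e]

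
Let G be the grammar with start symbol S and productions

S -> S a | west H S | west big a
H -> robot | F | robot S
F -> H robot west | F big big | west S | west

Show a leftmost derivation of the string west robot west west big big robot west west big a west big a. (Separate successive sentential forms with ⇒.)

S ⇒ west H S ⇒ west robot S S ⇒ west robot west H S S ⇒ west robot west F S S ⇒ west robot west H robot west S S ⇒ west robot west F robot west S S ⇒ west robot west F big big robot west S S ⇒ west robot west west big big robot west S S ⇒ west robot west west big big robot west west big a S ⇒ west robot west west big big robot west west big a west big a

S ⇒ west H S   [S -> west H S]
west H S ⇒ west robot S S   [H -> robot S]
west robot S S ⇒ west robot west H S S   [S -> west H S]
west robot west H S S ⇒ west robot west F S S   [H -> F]
west robot west F S S ⇒ west robot west H robot west S S   [F -> H robot west]
west robot west H robot west S S ⇒ west robot west F robot west S S   [H -> F]
west robot west F robot west S S ⇒ west robot west F big big robot west S S   [F -> F big big]
west robot west F big big robot west S S ⇒ west robot west west big big robot west S S   [F -> west]
west robot west west big big robot west S S ⇒ west robot west west big big robot west west big a S   [S -> west big a]
west robot west west big big robot west west big a S ⇒ west robot west west big big robot west west big a west big a   [S -> west big a]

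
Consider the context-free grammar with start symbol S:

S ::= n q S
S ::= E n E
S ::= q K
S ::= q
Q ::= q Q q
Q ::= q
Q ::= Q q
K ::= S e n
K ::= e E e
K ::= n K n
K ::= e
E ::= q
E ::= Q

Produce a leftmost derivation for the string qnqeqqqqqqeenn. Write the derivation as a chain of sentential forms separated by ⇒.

S ⇒ qK ⇒ qnKn ⇒ qnSenn ⇒ qnqKenn ⇒ qnqeEeenn ⇒ qnqeQeenn ⇒ qnqeQqeenn ⇒ qnqeQqqeenn ⇒ qnqeqQqqqeenn ⇒ qnqeqQqqqqeenn ⇒ qnqeqqqqqqeenn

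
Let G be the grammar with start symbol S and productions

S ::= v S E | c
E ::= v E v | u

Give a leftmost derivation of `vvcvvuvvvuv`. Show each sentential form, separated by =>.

S => vSE => vvSEE => vvcEE => vvcvEvE => vvcvvEvvE => vvcvvuvvE => vvcvvuvvvEv => vvcvvuvvvuv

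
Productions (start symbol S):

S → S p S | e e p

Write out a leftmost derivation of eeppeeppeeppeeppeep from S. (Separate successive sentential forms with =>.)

S => SpS => SpSpS => SpSpSpS => SpSpSpSpS => eeppSpSpSpS => eeppeeppSpSpS => eeppeeppeeppSpS => eeppeeppeeppeeppS => eeppeeppeeppeeppeep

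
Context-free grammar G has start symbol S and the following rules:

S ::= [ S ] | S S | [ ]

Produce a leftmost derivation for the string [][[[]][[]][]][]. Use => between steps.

S => SS   [S ::= S S]
SS => []S   [S ::= [ ]]
[]S => []SS   [S ::= S S]
[]SS => [][S]S   [S ::= [ S ]]
[][S]S => [][SS]S   [S ::= S S]
[][SS]S => [][SSS]S   [S ::= S S]
[][SSS]S => [][[S]SS]S   [S ::= [ S ]]
[][[S]SS]S => [][[[]]SS]S   [S ::= [ ]]
[][[[]]SS]S => [][[[]][S]S]S   [S ::= [ S ]]
[][[[]][S]S]S => [][[[]][[]]S]S   [S ::= [ ]]
[][[[]][[]]S]S => [][[[]][[]][]]S   [S ::= [ ]]
[][[[]][[]][]]S => [][[[]][[]][]][]   [S ::= [ ]]

S => SS => []S => []SS => [][S]S => [][SS]S => [][SSS]S => [][[S]SS]S => [][[[]]SS]S => [][[[]][S]S]S => [][[[]][[]]S]S => [][[[]][[]][]]S => [][[[]][[]][]][]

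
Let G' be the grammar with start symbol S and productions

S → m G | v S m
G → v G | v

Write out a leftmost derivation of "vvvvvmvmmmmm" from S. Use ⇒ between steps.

S ⇒ vSm ⇒ vvSmm ⇒ vvvSmmm ⇒ vvvvSmmmm ⇒ vvvvvSmmmmm ⇒ vvvvvmGmmmmm ⇒ vvvvvmvmmmmm

S ⇒ vSm   [S → v S m]
vSm ⇒ vvSmm   [S → v S m]
vvSmm ⇒ vvvSmmm   [S → v S m]
vvvSmmm ⇒ vvvvSmmmm   [S → v S m]
vvvvSmmmm ⇒ vvvvvSmmmmm   [S → v S m]
vvvvvSmmmmm ⇒ vvvvvmGmmmmm   [S → m G]
vvvvvmGmmmmm ⇒ vvvvvmvmmmmm   [G → v]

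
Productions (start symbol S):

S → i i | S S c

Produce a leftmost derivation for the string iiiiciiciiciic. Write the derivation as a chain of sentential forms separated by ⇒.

S ⇒ SSc   [S → S S c]
SSc ⇒ SScSc   [S → S S c]
SScSc ⇒ SScScSc   [S → S S c]
SScScSc ⇒ SScScScSc   [S → S S c]
SScScScSc ⇒ iiScScScSc   [S → i i]
iiScScScSc ⇒ iiiicScScSc   [S → i i]
iiiicScScSc ⇒ iiiiciicScSc   [S → i i]
iiiiciicScSc ⇒ iiiiciiciicSc   [S → i i]
iiiiciiciicSc ⇒ iiiiciiciiciic   [S → i i]

S⇒SSc⇒SScSc⇒SScScSc⇒SScScScSc⇒iiScScScSc⇒iiiicScScSc⇒iiiiciicScSc⇒iiiiciiciicSc⇒iiiiciiciiciic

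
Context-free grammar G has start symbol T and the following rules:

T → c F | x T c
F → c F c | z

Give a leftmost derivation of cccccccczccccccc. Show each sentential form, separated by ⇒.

T ⇒ cF ⇒ ccFc ⇒ cccFcc ⇒ ccccFccc ⇒ cccccFcccc ⇒ ccccccFccccc ⇒ cccccccFcccccc ⇒ ccccccccFccccccc ⇒ cccccccczccccccc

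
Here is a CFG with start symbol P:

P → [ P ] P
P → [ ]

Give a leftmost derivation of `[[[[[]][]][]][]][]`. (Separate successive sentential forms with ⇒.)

P⇒[P]P⇒[[P]P]P⇒[[[P]P]P]P⇒[[[[P]P]P]P]P⇒[[[[[]]P]P]P]P⇒[[[[[]][]]P]P]P⇒[[[[[]][]][]]P]P⇒[[[[[]][]][]][]]P⇒[[[[[]][]][]][]][]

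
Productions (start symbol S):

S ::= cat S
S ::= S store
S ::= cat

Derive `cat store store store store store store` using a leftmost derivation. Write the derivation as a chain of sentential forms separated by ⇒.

S ⇒ S store ⇒ S store store ⇒ S store store store ⇒ S store store store store ⇒ S store store store store store ⇒ S store store store store store store ⇒ cat store store store store store store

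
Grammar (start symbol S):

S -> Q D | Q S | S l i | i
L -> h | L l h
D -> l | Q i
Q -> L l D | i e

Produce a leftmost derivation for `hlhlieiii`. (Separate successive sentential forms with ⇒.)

S ⇒ QS   [S -> Q S]
QS ⇒ LlDS   [Q -> L l D]
LlDS ⇒ hlDS   [L -> h]
hlDS ⇒ hlQiS   [D -> Q i]
hlQiS ⇒ hlLlDiS   [Q -> L l D]
hlLlDiS ⇒ hlhlDiS   [L -> h]
hlhlDiS ⇒ hlhlQiiS   [D -> Q i]
hlhlQiiS ⇒ hlhlieiiS   [Q -> i e]
hlhlieiiS ⇒ hlhlieiii   [S -> i]

S ⇒ QS ⇒ LlDS ⇒ hlDS ⇒ hlQiS ⇒ hlLlDiS ⇒ hlhlDiS ⇒ hlhlQiiS ⇒ hlhlieiiS ⇒ hlhlieiii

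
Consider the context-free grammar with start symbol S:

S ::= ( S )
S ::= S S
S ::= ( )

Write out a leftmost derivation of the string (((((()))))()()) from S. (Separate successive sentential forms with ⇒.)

S ⇒ (S) ⇒ (SS) ⇒ (SSS) ⇒ ((S)SS) ⇒ (((S))SS) ⇒ ((((S)))SS) ⇒ (((((S))))SS) ⇒ (((((()))))SS) ⇒ (((((()))))()S) ⇒ (((((()))))()())

S ⇒ (S)   [S ::= ( S )]
(S) ⇒ (SS)   [S ::= S S]
(SS) ⇒ (SSS)   [S ::= S S]
(SSS) ⇒ ((S)SS)   [S ::= ( S )]
((S)SS) ⇒ (((S))SS)   [S ::= ( S )]
(((S))SS) ⇒ ((((S)))SS)   [S ::= ( S )]
((((S)))SS) ⇒ (((((S))))SS)   [S ::= ( S )]
(((((S))))SS) ⇒ (((((()))))SS)   [S ::= ( )]
(((((()))))SS) ⇒ (((((()))))()S)   [S ::= ( )]
(((((()))))()S) ⇒ (((((()))))()())   [S ::= ( )]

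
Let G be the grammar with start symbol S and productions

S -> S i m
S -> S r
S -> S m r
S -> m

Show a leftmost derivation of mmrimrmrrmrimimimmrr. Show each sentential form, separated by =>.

S => Sr => Smrr => Simmrr => Simimmrr => Simimimmrr => Smrimimimmrr => Srmrimimimmrr => Smrrmrimimimmrr => Srmrrmrimimimmrr => Simrmrrmrimimimmrr => Smrimrmrrmrimimimmrr => mmrimrmrrmrimimimmrr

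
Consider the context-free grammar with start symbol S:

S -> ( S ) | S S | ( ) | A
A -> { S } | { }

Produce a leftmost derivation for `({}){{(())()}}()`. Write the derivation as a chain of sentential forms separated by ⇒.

S ⇒ SS   [S -> S S]
SS ⇒ SSS   [S -> S S]
SSS ⇒ (S)SS   [S -> ( S )]
(S)SS ⇒ (A)SS   [S -> A]
(A)SS ⇒ ({})SS   [A -> { }]
({})SS ⇒ ({})AS   [S -> A]
({})AS ⇒ ({}){S}S   [A -> { S }]
({}){S}S ⇒ ({}){A}S   [S -> A]
({}){A}S ⇒ ({}){{S}}S   [A -> { S }]
({}){{S}}S ⇒ ({}){{SS}}S   [S -> S S]
({}){{SS}}S ⇒ ({}){{(S)S}}S   [S -> ( S )]
({}){{(S)S}}S ⇒ ({}){{(())S}}S   [S -> ( )]
({}){{(())S}}S ⇒ ({}){{(())()}}S   [S -> ( )]
({}){{(())()}}S ⇒ ({}){{(())()}}()   [S -> ( )]

S ⇒ SS ⇒ SSS ⇒ (S)SS ⇒ (A)SS ⇒ ({})SS ⇒ ({})AS ⇒ ({}){S}S ⇒ ({}){A}S ⇒ ({}){{S}}S ⇒ ({}){{SS}}S ⇒ ({}){{(S)S}}S ⇒ ({}){{(())S}}S ⇒ ({}){{(())()}}S ⇒ ({}){{(())()}}()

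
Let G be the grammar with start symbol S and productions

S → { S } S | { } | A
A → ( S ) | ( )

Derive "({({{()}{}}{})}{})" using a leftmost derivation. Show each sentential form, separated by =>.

S => A => (S) => ({S}S) => ({A}S) => ({(S)}S) => ({({S}S)}S) => ({({{S}S}S)}S) => ({({{A}S}S)}S) => ({({{()}S}S)}S) => ({({{()}{}}S)}S) => ({({{()}{}}{})}S) => ({({{()}{}}{})}{})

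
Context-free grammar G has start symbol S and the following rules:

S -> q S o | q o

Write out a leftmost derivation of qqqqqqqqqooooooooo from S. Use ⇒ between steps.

S ⇒ qSo ⇒ qqSoo ⇒ qqqSooo ⇒ qqqqSoooo ⇒ qqqqqSooooo ⇒ qqqqqqSoooooo ⇒ qqqqqqqSooooooo ⇒ qqqqqqqqSoooooooo ⇒ qqqqqqqqqooooooooo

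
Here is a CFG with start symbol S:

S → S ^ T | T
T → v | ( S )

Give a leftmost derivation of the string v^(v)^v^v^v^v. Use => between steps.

S => S^T => S^T^T => S^T^T^T => S^T^T^T^T => S^T^T^T^T^T => T^T^T^T^T^T => v^T^T^T^T^T => v^(S)^T^T^T^T => v^(T)^T^T^T^T => v^(v)^T^T^T^T => v^(v)^v^T^T^T => v^(v)^v^v^T^T => v^(v)^v^v^v^T => v^(v)^v^v^v^v

S => S^T   [S → S ^ T]
S^T => S^T^T   [S → S ^ T]
S^T^T => S^T^T^T   [S → S ^ T]
S^T^T^T => S^T^T^T^T   [S → S ^ T]
S^T^T^T^T => S^T^T^T^T^T   [S → S ^ T]
S^T^T^T^T^T => T^T^T^T^T^T   [S → T]
T^T^T^T^T^T => v^T^T^T^T^T   [T → v]
v^T^T^T^T^T => v^(S)^T^T^T^T   [T → ( S )]
v^(S)^T^T^T^T => v^(T)^T^T^T^T   [S → T]
v^(T)^T^T^T^T => v^(v)^T^T^T^T   [T → v]
v^(v)^T^T^T^T => v^(v)^v^T^T^T   [T → v]
v^(v)^v^T^T^T => v^(v)^v^v^T^T   [T → v]
v^(v)^v^v^T^T => v^(v)^v^v^v^T   [T → v]
v^(v)^v^v^v^T => v^(v)^v^v^v^v   [T → v]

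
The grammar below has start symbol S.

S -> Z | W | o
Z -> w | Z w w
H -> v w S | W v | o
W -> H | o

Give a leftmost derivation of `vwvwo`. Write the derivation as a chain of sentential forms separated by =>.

S => W   [S -> W]
W => H   [W -> H]
H => vwS   [H -> v w S]
vwS => vwW   [S -> W]
vwW => vwH   [W -> H]
vwH => vwvwS   [H -> v w S]
vwvwS => vwvwo   [S -> o]

S => W => H => vwS => vwW => vwH => vwvwS => vwvwo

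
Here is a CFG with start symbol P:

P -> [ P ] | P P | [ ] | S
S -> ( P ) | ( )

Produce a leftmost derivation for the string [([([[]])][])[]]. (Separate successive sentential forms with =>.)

P => [P]   [P -> [ P ]]
[P] => [PP]   [P -> P P]
[PP] => [SP]   [P -> S]
[SP] => [(P)P]   [S -> ( P )]
[(P)P] => [(PP)P]   [P -> P P]
[(PP)P] => [([P]P)P]   [P -> [ P ]]
[([P]P)P] => [([S]P)P]   [P -> S]
[([S]P)P] => [([(P)]P)P]   [S -> ( P )]
[([(P)]P)P] => [([([P])]P)P]   [P -> [ P ]]
[([([P])]P)P] => [([([[]])]P)P]   [P -> [ ]]
[([([[]])]P)P] => [([([[]])][])P]   [P -> [ ]]
[([([[]])][])P] => [([([[]])][])[]]   [P -> [ ]]

P => [P] => [PP] => [SP] => [(P)P] => [(PP)P] => [([P]P)P] => [([S]P)P] => [([(P)]P)P] => [([([P])]P)P] => [([([[]])]P)P] => [([([[]])][])P] => [([([[]])][])[]]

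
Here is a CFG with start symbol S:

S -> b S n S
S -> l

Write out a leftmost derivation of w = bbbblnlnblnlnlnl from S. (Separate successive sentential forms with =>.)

S => bSnS => bbSnSnS => bbbSnSnSnS => bbbbSnSnSnSnS => bbbblnSnSnSnS => bbbblnlnSnSnS => bbbblnlnbSnSnSnS => bbbblnlnblnSnSnS => bbbblnlnblnlnSnS => bbbblnlnblnlnlnS => bbbblnlnblnlnlnl

S => bSnS   [S -> b S n S]
bSnS => bbSnSnS   [S -> b S n S]
bbSnSnS => bbbSnSnSnS   [S -> b S n S]
bbbSnSnSnS => bbbbSnSnSnSnS   [S -> b S n S]
bbbbSnSnSnSnS => bbbblnSnSnSnS   [S -> l]
bbbblnSnSnSnS => bbbblnlnSnSnS   [S -> l]
bbbblnlnSnSnS => bbbblnlnbSnSnSnS   [S -> b S n S]
bbbblnlnbSnSnSnS => bbbblnlnblnSnSnS   [S -> l]
bbbblnlnblnSnSnS => bbbblnlnblnlnSnS   [S -> l]
bbbblnlnblnlnSnS => bbbblnlnblnlnlnS   [S -> l]
bbbblnlnblnlnlnS => bbbblnlnblnlnlnl   [S -> l]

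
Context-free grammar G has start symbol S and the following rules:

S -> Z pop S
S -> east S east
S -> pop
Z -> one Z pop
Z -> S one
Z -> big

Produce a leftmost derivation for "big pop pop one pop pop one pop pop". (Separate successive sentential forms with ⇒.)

S ⇒ Z pop S ⇒ S one pop S ⇒ Z pop S one pop S ⇒ S one pop S one pop S ⇒ Z pop S one pop S one pop S ⇒ big pop S one pop S one pop S ⇒ big pop pop one pop S one pop S ⇒ big pop pop one pop pop one pop S ⇒ big pop pop one pop pop one pop pop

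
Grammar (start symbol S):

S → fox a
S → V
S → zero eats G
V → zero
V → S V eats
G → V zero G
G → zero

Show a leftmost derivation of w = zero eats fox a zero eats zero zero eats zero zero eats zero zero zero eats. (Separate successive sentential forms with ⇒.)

S ⇒ V   [S → V]
V ⇒ S V eats   [V → S V eats]
S V eats ⇒ zero eats G V eats   [S → zero eats G]
zero eats G V eats ⇒ zero eats V zero G V eats   [G → V zero G]
zero eats V zero G V eats ⇒ zero eats S V eats zero G V eats   [V → S V eats]
zero eats S V eats zero G V eats ⇒ zero eats fox a V eats zero G V eats   [S → fox a]
zero eats fox a V eats zero G V eats ⇒ zero eats fox a zero eats zero G V eats   [V → zero]
zero eats fox a zero eats zero G V eats ⇒ zero eats fox a zero eats zero V zero G V eats   [G → V zero G]
zero eats fox a zero eats zero V zero G V eats ⇒ zero eats fox a zero eats zero S V eats zero G V eats   [V → S V eats]
zero eats fox a zero eats zero S V eats zero G V eats ⇒ zero eats fox a zero eats zero zero eats G V eats zero G V eats   [S → zero eats G]
zero eats fox a zero eats zero zero eats G V eats zero G V eats ⇒ zero eats fox a zero eats zero zero eats zero V eats zero G V eats   [G → zero]
zero eats fox a zero eats zero zero eats zero V eats zero G V eats ⇒ zero eats fox a zero eats zero zero eats zero zero eats zero G V eats   [V → zero]
zero eats fox a zero eats zero zero eats zero zero eats zero G V eats ⇒ zero eats fox a zero eats zero zero eats zero zero eats zero zero V eats   [G → zero]
zero eats fox a zero eats zero zero eats zero zero eats zero zero V eats ⇒ zero eats fox a zero eats zero zero eats zero zero eats zero zero zero eats   [V → zero]

S ⇒ V ⇒ S V eats ⇒ zero eats G V eats ⇒ zero eats V zero G V eats ⇒ zero eats S V eats zero G V eats ⇒ zero eats fox a V eats zero G V eats ⇒ zero eats fox a zero eats zero G V eats ⇒ zero eats fox a zero eats zero V zero G V eats ⇒ zero eats fox a zero eats zero S V eats zero G V eats ⇒ zero eats fox a zero eats zero zero eats G V eats zero G V eats ⇒ zero eats fox a zero eats zero zero eats zero V eats zero G V eats ⇒ zero eats fox a zero eats zero zero eats zero zero eats zero G V eats ⇒ zero eats fox a zero eats zero zero eats zero zero eats zero zero V eats ⇒ zero eats fox a zero eats zero zero eats zero zero eats zero zero zero eats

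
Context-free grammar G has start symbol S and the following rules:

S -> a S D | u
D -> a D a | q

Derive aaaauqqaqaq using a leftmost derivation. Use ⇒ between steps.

S ⇒ aSD   [S -> a S D]
aSD ⇒ aaSDD   [S -> a S D]
aaSDD ⇒ aaaSDDD   [S -> a S D]
aaaSDDD ⇒ aaaaSDDDD   [S -> a S D]
aaaaSDDDD ⇒ aaaauDDDD   [S -> u]
aaaauDDDD ⇒ aaaauqDDD   [D -> q]
aaaauqDDD ⇒ aaaauqqDD   [D -> q]
aaaauqqDD ⇒ aaaauqqaDaD   [D -> a D a]
aaaauqqaDaD ⇒ aaaauqqaqaD   [D -> q]
aaaauqqaqaD ⇒ aaaauqqaqaq   [D -> q]

S⇒aSD⇒aaSDD⇒aaaSDDD⇒aaaaSDDDD⇒aaaauDDDD⇒aaaauqDDD⇒aaaauqqDD⇒aaaauqqaDaD⇒aaaauqqaqaD⇒aaaauqqaqaq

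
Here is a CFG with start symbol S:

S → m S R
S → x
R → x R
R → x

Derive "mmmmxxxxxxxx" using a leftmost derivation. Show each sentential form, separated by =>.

S => mSR => mmSRR => mmmSRRR => mmmmSRRRR => mmmmxRRRR => mmmmxxRRR => mmmmxxxRRR => mmmmxxxxRRR => mmmmxxxxxRR => mmmmxxxxxxRR => mmmmxxxxxxxR => mmmmxxxxxxxx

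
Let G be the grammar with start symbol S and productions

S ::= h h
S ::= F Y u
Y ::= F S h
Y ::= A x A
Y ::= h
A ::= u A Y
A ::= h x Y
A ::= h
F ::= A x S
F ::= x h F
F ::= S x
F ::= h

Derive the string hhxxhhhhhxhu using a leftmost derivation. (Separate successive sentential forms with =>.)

S => FYu   [S ::= F Y u]
FYu => hYu   [F ::= h]
hYu => hAxAu   [Y ::= A x A]
hAxAu => hhxYxAu   [A ::= h x Y]
hhxYxAu => hhxFShxAu   [Y ::= F S h]
hhxFShxAu => hhxxhFShxAu   [F ::= x h F]
hhxxhFShxAu => hhxxhhShxAu   [F ::= h]
hhxxhhShxAu => hhxxhhhhhxAu   [S ::= h h]
hhxxhhhhhxAu => hhxxhhhhhxhu   [A ::= h]

S => FYu => hYu => hAxAu => hhxYxAu => hhxFShxAu => hhxxhFShxAu => hhxxhhShxAu => hhxxhhhhhxAu => hhxxhhhhhxhu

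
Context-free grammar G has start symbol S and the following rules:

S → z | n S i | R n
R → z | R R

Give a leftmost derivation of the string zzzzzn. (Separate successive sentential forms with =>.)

S => Rn   [S → R n]
Rn => RRn   [R → R R]
RRn => RRRn   [R → R R]
RRRn => RRRRn   [R → R R]
RRRRn => RRRRRn   [R → R R]
RRRRRn => zRRRRn   [R → z]
zRRRRn => zzRRRn   [R → z]
zzRRRn => zzzRRn   [R → z]
zzzRRn => zzzzRn   [R → z]
zzzzRn => zzzzzn   [R → z]

S=>Rn=>RRn=>RRRn=>RRRRn=>RRRRRn=>zRRRRn=>zzRRRn=>zzzRRn=>zzzzRn=>zzzzzn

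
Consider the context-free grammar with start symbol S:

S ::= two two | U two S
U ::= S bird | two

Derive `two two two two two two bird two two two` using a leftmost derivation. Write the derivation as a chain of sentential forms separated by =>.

S => U two S   [S ::= U two S]
U two S => S bird two S   [U ::= S bird]
S bird two S => U two S bird two S   [S ::= U two S]
U two S bird two S => two two S bird two S   [U ::= two]
two two S bird two S => two two U two S bird two S   [S ::= U two S]
two two U two S bird two S => two two two two S bird two S   [U ::= two]
two two two two S bird two S => two two two two two two bird two S   [S ::= two two]
two two two two two two bird two S => two two two two two two bird two two two   [S ::= two two]

S => U two S => S bird two S => U two S bird two S => two two S bird two S => two two U two S bird two S => two two two two S bird two S => two two two two two two bird two S => two two two two two two bird two two two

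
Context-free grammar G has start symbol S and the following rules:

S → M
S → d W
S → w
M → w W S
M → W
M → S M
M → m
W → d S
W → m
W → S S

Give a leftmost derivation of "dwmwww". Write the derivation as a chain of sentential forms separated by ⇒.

S ⇒ dW ⇒ dSS ⇒ dMS ⇒ dwWSS ⇒ dwSSSS ⇒ dwMSSS ⇒ dwmSSS ⇒ dwmwSS ⇒ dwmwwS ⇒ dwmwww

S ⇒ dW   [S → d W]
dW ⇒ dSS   [W → S S]
dSS ⇒ dMS   [S → M]
dMS ⇒ dwWSS   [M → w W S]
dwWSS ⇒ dwSSSS   [W → S S]
dwSSSS ⇒ dwMSSS   [S → M]
dwMSSS ⇒ dwmSSS   [M → m]
dwmSSS ⇒ dwmwSS   [S → w]
dwmwSS ⇒ dwmwwS   [S → w]
dwmwwS ⇒ dwmwww   [S → w]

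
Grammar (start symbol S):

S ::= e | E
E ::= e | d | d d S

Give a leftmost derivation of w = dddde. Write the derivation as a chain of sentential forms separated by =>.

S => E => ddS => ddE => ddddS => ddddE => dddde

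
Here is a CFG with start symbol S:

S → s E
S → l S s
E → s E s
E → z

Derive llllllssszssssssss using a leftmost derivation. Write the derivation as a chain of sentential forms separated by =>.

S => lSs   [S → l S s]
lSs => llSss   [S → l S s]
llSss => lllSsss   [S → l S s]
lllSsss => llllSssss   [S → l S s]
llllSssss => lllllSsssss   [S → l S s]
lllllSsssss => llllllSssssss   [S → l S s]
llllllSssssss => llllllsEssssss   [S → s E]
llllllsEssssss => llllllssEsssssss   [E → s E s]
llllllssEsssssss => llllllsssEssssssss   [E → s E s]
llllllsssEssssssss => llllllssszssssssss   [E → z]

S => lSs => llSss => lllSsss => llllSssss => lllllSsssss => llllllSssssss => llllllsEssssss => llllllssEsssssss => llllllsssEssssssss => llllllssszssssssss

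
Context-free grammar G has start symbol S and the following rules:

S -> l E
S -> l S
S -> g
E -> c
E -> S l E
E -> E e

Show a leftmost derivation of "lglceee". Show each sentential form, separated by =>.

S => lE => lEe => lEee => lSlEee => lglEee => lglEeee => lglceee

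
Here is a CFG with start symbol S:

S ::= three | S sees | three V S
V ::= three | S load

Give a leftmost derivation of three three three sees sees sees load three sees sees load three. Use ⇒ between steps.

S ⇒ three V S   [S ::= three V S]
three V S ⇒ three S load S   [V ::= S load]
three S load S ⇒ three S sees load S   [S ::= S sees]
three S sees load S ⇒ three three V S sees load S   [S ::= three V S]
three three V S sees load S ⇒ three three S load S sees load S   [V ::= S load]
three three S load S sees load S ⇒ three three S sees load S sees load S   [S ::= S sees]
three three S sees load S sees load S ⇒ three three S sees sees load S sees load S   [S ::= S sees]
three three S sees sees load S sees load S ⇒ three three S sees sees sees load S sees load S   [S ::= S sees]
three three S sees sees sees load S sees load S ⇒ three three three sees sees sees load S sees load S   [S ::= three]
three three three sees sees sees load S sees load S ⇒ three three three sees sees sees load S sees sees load S   [S ::= S sees]
three three three sees sees sees load S sees sees load S ⇒ three three three sees sees sees load three sees sees load S   [S ::= three]
three three three sees sees sees load three sees sees load S ⇒ three three three sees sees sees load three sees sees load three   [S ::= three]

S ⇒ three V S ⇒ three S load S ⇒ three S sees load S ⇒ three three V S sees load S ⇒ three three S load S sees load S ⇒ three three S sees load S sees load S ⇒ three three S sees sees load S sees load S ⇒ three three S sees sees sees load S sees load S ⇒ three three three sees sees sees load S sees load S ⇒ three three three sees sees sees load S sees sees load S ⇒ three three three sees sees sees load three sees sees load S ⇒ three three three sees sees sees load three sees sees load three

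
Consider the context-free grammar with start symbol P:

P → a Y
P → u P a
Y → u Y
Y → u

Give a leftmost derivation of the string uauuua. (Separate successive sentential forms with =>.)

P => uPa => uaYa => uauYa => uauuYa => uauuua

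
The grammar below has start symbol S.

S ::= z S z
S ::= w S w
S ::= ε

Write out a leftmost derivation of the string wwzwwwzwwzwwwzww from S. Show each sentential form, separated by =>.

S => wSw   [S ::= w S w]
wSw => wwSww   [S ::= w S w]
wwSww => wwzSzww   [S ::= z S z]
wwzSzww => wwzwSwzww   [S ::= w S w]
wwzwSwzww => wwzwwSwwzww   [S ::= w S w]
wwzwwSwwzww => wwzwwwSwwwzww   [S ::= w S w]
wwzwwwSwwwzww => wwzwwwzSzwwwzww   [S ::= z S z]
wwzwwwzSzwwwzww => wwzwwwzwSwzwwwzww   [S ::= w S w]
wwzwwwzwSwzwwwzww => wwzwwwzwwzwwwzww   [S ::= ε]

S => wSw => wwSww => wwzSzww => wwzwSwzww => wwzwwSwwzww => wwzwwwSwwwzww => wwzwwwzSzwwwzww => wwzwwwzwSwzwwwzww => wwzwwwzwwzwwwzww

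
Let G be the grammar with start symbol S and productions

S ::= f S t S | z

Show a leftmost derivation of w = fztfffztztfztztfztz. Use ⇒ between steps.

S⇒fStS⇒fztS⇒fztfStS⇒fztffStStS⇒fztfffStStStS⇒fztfffztStStS⇒fztfffztztStS⇒fztfffztztfStStS⇒fztfffztztfztStS⇒fztfffztztfztztS⇒fztfffztztfztztfStS⇒fztfffztztfztztfztS⇒fztfffztztfztztfztz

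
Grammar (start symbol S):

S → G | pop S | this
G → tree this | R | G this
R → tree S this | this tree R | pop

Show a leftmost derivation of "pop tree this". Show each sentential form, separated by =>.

S => pop S => pop G => pop tree this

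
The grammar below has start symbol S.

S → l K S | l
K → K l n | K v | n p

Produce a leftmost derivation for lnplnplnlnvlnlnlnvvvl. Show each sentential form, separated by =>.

S => lKS   [S → l K S]
lKS => lnpS   [K → n p]
lnpS => lnplKS   [S → l K S]
lnplKS => lnplKvS   [K → K v]
lnplKvS => lnplKvvS   [K → K v]
lnplKvvS => lnplKvvvS   [K → K v]
lnplKvvvS => lnplKlnvvvS   [K → K l n]
lnplKlnvvvS => lnplKlnlnvvvS   [K → K l n]
lnplKlnlnvvvS => lnplKlnlnlnvvvS   [K → K l n]
lnplKlnlnlnvvvS => lnplKvlnlnlnvvvS   [K → K v]
lnplKvlnlnlnvvvS => lnplKlnvlnlnlnvvvS   [K → K l n]
lnplKlnvlnlnlnvvvS => lnplKlnlnvlnlnlnvvvS   [K → K l n]
lnplKlnlnvlnlnlnvvvS => lnplnplnlnvlnlnlnvvvS   [K → n p]
lnplnplnlnvlnlnlnvvvS => lnplnplnlnvlnlnlnvvvl   [S → l]

S => lKS => lnpS => lnplKS => lnplKvS => lnplKvvS => lnplKvvvS => lnplKlnvvvS => lnplKlnlnvvvS => lnplKlnlnlnvvvS => lnplKvlnlnlnvvvS => lnplKlnvlnlnlnvvvS => lnplKlnlnvlnlnlnvvvS => lnplnplnlnvlnlnlnvvvS => lnplnplnlnvlnlnlnvvvl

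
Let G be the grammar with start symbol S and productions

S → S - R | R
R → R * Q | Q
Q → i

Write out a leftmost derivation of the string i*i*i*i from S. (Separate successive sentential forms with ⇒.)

S ⇒ R   [S → R]
R ⇒ R*Q   [R → R * Q]
R*Q ⇒ R*Q*Q   [R → R * Q]
R*Q*Q ⇒ R*Q*Q*Q   [R → R * Q]
R*Q*Q*Q ⇒ Q*Q*Q*Q   [R → Q]
Q*Q*Q*Q ⇒ i*Q*Q*Q   [Q → i]
i*Q*Q*Q ⇒ i*i*Q*Q   [Q → i]
i*i*Q*Q ⇒ i*i*i*Q   [Q → i]
i*i*i*Q ⇒ i*i*i*i   [Q → i]

S⇒R⇒R*Q⇒R*Q*Q⇒R*Q*Q*Q⇒Q*Q*Q*Q⇒i*Q*Q*Q⇒i*i*Q*Q⇒i*i*i*Q⇒i*i*i*i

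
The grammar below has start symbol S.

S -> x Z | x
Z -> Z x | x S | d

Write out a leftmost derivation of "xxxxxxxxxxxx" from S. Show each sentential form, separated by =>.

S => xZ => xZx => xxSx => xxxZx => xxxxSx => xxxxxZx => xxxxxZxx => xxxxxZxxx => xxxxxZxxxx => xxxxxZxxxxx => xxxxxxSxxxxx => xxxxxxxxxxxx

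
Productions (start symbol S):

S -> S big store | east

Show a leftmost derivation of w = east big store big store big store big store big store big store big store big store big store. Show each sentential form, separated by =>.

S => S big store   [S -> S big store]
S big store => S big store big store   [S -> S big store]
S big store big store => S big store big store big store   [S -> S big store]
S big store big store big store => S big store big store big store big store   [S -> S big store]
S big store big store big store big store => S big store big store big store big store big store   [S -> S big store]
S big store big store big store big store big store => S big store big store big store big store big store big store   [S -> S big store]
S big store big store big store big store big store big store => S big store big store big store big store big store big store big store   [S -> S big store]
S big store big store big store big store big store big store big store => S big store big store big store big store big store big store big store big store   [S -> S big store]
S big store big store big store big store big store big store big store big store => S big store big store big store big store big store big store big store big store big store   [S -> S big store]
S big store big store big store big store big store big store big store big store big store => east big store big store big store big store big store big store big store big store big store   [S -> east]

S => S big store => S big store big store => S big store big store big store => S big store big store big store big store => S big store big store big store big store big store => S big store big store big store big store big store big store => S big store big store big store big store big store big store big store => S big store big store big store big store big store big store big store big store => S big store big store big store big store big store big store big store big store big store => east big store big store big store big store big store big store big store big store big store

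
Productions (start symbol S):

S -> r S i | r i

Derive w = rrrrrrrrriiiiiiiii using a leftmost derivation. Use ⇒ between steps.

S ⇒ rSi ⇒ rrSii ⇒ rrrSiii ⇒ rrrrSiiii ⇒ rrrrrSiiiii ⇒ rrrrrrSiiiiii ⇒ rrrrrrrSiiiiiii ⇒ rrrrrrrrSiiiiiiii ⇒ rrrrrrrrriiiiiiiii

S ⇒ rSi   [S -> r S i]
rSi ⇒ rrSii   [S -> r S i]
rrSii ⇒ rrrSiii   [S -> r S i]
rrrSiii ⇒ rrrrSiiii   [S -> r S i]
rrrrSiiii ⇒ rrrrrSiiiii   [S -> r S i]
rrrrrSiiiii ⇒ rrrrrrSiiiiii   [S -> r S i]
rrrrrrSiiiiii ⇒ rrrrrrrSiiiiiii   [S -> r S i]
rrrrrrrSiiiiiii ⇒ rrrrrrrrSiiiiiiii   [S -> r S i]
rrrrrrrrSiiiiiiii ⇒ rrrrrrrrriiiiiiiii   [S -> r i]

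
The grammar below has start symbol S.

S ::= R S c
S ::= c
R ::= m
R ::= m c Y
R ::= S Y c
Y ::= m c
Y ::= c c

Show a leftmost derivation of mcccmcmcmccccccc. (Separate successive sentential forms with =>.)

S => RSc => mcYSc => mcccSc => mcccRScc => mcccmcYScc => mcccmcmcScc => mcccmcmcRSccc => mcccmcmcmcYSccc => mcccmcmcmcccSccc => mcccmcmcmccccccc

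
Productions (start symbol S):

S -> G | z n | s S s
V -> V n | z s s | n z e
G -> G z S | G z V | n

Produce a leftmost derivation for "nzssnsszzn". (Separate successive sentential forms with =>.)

S => G => GzS => GzSzS => nzSzS => nzsSszS => nzssSsszS => nzssGsszS => nzssnsszS => nzssnsszzn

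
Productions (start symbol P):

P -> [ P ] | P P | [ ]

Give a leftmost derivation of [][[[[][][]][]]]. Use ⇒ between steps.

P ⇒ PP   [P -> P P]
PP ⇒ []P   [P -> [ ]]
[]P ⇒ [][P]   [P -> [ P ]]
[][P] ⇒ [][[P]]   [P -> [ P ]]
[][[P]] ⇒ [][[PP]]   [P -> P P]
[][[PP]] ⇒ [][[[P]P]]   [P -> [ P ]]
[][[[P]P]] ⇒ [][[[PP]P]]   [P -> P P]
[][[[PP]P]] ⇒ [][[[PPP]P]]   [P -> P P]
[][[[PPP]P]] ⇒ [][[[[]PP]P]]   [P -> [ ]]
[][[[[]PP]P]] ⇒ [][[[[][]P]P]]   [P -> [ ]]
[][[[[][]P]P]] ⇒ [][[[[][][]]P]]   [P -> [ ]]
[][[[[][][]]P]] ⇒ [][[[[][][]][]]]   [P -> [ ]]

P⇒PP⇒[]P⇒[][P]⇒[][[P]]⇒[][[PP]]⇒[][[[P]P]]⇒[][[[PP]P]]⇒[][[[PPP]P]]⇒[][[[[]PP]P]]⇒[][[[[][]P]P]]⇒[][[[[][][]]P]]⇒[][[[[][][]][]]]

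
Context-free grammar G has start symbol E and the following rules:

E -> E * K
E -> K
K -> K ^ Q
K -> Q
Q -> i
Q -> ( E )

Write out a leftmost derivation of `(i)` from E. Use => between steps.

E => K => Q => (E) => (K) => (Q) => (i)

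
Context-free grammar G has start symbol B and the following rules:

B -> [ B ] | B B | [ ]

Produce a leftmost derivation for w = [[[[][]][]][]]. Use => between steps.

B => [B]   [B -> [ B ]]
[B] => [BB]   [B -> B B]
[BB] => [[B]B]   [B -> [ B ]]
[[B]B] => [[BB]B]   [B -> B B]
[[BB]B] => [[[B]B]B]   [B -> [ B ]]
[[[B]B]B] => [[[BB]B]B]   [B -> B B]
[[[BB]B]B] => [[[[]B]B]B]   [B -> [ ]]
[[[[]B]B]B] => [[[[][]]B]B]   [B -> [ ]]
[[[[][]]B]B] => [[[[][]][]]B]   [B -> [ ]]
[[[[][]][]]B] => [[[[][]][]][]]   [B -> [ ]]

B => [B] => [BB] => [[B]B] => [[BB]B] => [[[B]B]B] => [[[BB]B]B] => [[[[]B]B]B] => [[[[][]]B]B] => [[[[][]][]]B] => [[[[][]][]][]]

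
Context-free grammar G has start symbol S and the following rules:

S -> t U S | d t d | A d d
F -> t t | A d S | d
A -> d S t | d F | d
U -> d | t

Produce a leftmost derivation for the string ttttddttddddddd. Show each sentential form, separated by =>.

S => tUS   [S -> t U S]
tUS => ttS   [U -> t]
ttS => tttUS   [S -> t U S]
tttUS => ttttS   [U -> t]
ttttS => ttttAdd   [S -> A d d]
ttttAdd => ttttdFdd   [A -> d F]
ttttdFdd => ttttdAdSdd   [F -> A d S]
ttttdAdSdd => ttttddFdSdd   [A -> d F]
ttttddFdSdd => ttttddttdSdd   [F -> t t]
ttttddttdSdd => ttttddttdAdddd   [S -> A d d]
ttttddttdAdddd => ttttddttddFdddd   [A -> d F]
ttttddttddFdddd => ttttddttddddddd   [F -> d]

S => tUS => ttS => tttUS => ttttS => ttttAdd => ttttdFdd => ttttdAdSdd => ttttddFdSdd => ttttddttdSdd => ttttddttdAdddd => ttttddttddFdddd => ttttddttddddddd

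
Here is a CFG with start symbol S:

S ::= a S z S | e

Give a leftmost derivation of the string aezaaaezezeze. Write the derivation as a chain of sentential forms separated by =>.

S => aSzS => aezS => aezaSzS => aezaaSzSzS => aezaaaSzSzSzS => aezaaaezSzSzS => aezaaaezezSzS => aezaaaezezezS => aezaaaezezeze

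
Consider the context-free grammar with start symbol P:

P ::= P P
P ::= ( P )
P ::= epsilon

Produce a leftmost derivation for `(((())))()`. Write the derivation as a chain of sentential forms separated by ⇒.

P ⇒ PP ⇒ PPP ⇒ (P)PP ⇒ ((P))PP ⇒ ((PP))PP ⇒ (((P)P))PP ⇒ ((((P))P))PP ⇒ (((())P))PP ⇒ (((())))PP ⇒ (((())))(P)P ⇒ (((())))()P ⇒ (((())))()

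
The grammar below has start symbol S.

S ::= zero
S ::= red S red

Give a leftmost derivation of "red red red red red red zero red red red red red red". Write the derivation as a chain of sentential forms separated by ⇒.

S ⇒ red S red   [S ::= red S red]
red S red ⇒ red red S red red   [S ::= red S red]
red red S red red ⇒ red red red S red red red   [S ::= red S red]
red red red S red red red ⇒ red red red red S red red red red   [S ::= red S red]
red red red red S red red red red ⇒ red red red red red S red red red red red   [S ::= red S red]
red red red red red S red red red red red ⇒ red red red red red red S red red red red red red   [S ::= red S red]
red red red red red red S red red red red red red ⇒ red red red red red red zero red red red red red red   [S ::= zero]

S ⇒ red S red ⇒ red red S red red ⇒ red red red S red red red ⇒ red red red red S red red red red ⇒ red red red red red S red red red red red ⇒ red red red red red red S red red red red red red ⇒ red red red red red red zero red red red red red red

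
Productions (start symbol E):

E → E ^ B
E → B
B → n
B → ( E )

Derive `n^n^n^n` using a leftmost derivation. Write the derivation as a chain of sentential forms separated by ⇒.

E⇒E^B⇒E^B^B⇒E^B^B^B⇒B^B^B^B⇒n^B^B^B⇒n^n^B^B⇒n^n^n^B⇒n^n^n^n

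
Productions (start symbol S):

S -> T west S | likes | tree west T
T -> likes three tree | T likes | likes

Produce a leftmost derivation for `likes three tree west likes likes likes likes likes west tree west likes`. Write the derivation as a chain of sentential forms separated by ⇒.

S ⇒ T west S   [S -> T west S]
T west S ⇒ likes three tree west S   [T -> likes three tree]
likes three tree west S ⇒ likes three tree west T west S   [S -> T west S]
likes three tree west T west S ⇒ likes three tree west T likes west S   [T -> T likes]
likes three tree west T likes west S ⇒ likes three tree west T likes likes west S   [T -> T likes]
likes three tree west T likes likes west S ⇒ likes three tree west T likes likes likes west S   [T -> T likes]
likes three tree west T likes likes likes west S ⇒ likes three tree west T likes likes likes likes west S   [T -> T likes]
likes three tree west T likes likes likes likes west S ⇒ likes three tree west likes likes likes likes likes west S   [T -> likes]
likes three tree west likes likes likes likes likes west S ⇒ likes three tree west likes likes likes likes likes west tree west T   [S -> tree west T]
likes three tree west likes likes likes likes likes west tree west T ⇒ likes three tree west likes likes likes likes likes west tree west likes   [T -> likes]

S ⇒ T west S ⇒ likes three tree west S ⇒ likes three tree west T west S ⇒ likes three tree west T likes west S ⇒ likes three tree west T likes likes west S ⇒ likes three tree west T likes likes likes west S ⇒ likes three tree west T likes likes likes likes west S ⇒ likes three tree west likes likes likes likes likes west S ⇒ likes three tree west likes likes likes likes likes west tree west T ⇒ likes three tree west likes likes likes likes likes west tree west likes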